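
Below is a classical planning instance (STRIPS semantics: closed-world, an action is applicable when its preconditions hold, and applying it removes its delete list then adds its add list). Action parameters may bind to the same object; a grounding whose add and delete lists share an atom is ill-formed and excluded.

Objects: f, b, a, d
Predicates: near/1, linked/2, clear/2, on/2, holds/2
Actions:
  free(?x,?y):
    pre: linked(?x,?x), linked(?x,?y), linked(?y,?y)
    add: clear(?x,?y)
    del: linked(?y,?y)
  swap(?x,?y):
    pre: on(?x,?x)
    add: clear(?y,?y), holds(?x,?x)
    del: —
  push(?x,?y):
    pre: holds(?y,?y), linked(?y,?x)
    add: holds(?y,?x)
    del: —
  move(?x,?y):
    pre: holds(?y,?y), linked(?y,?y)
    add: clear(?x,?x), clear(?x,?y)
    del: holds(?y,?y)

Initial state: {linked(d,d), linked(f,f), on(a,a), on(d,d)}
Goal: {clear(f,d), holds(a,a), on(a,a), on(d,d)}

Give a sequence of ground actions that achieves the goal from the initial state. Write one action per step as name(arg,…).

1. swap(a,f)  →  {clear(f,f), holds(a,a), linked(d,d), linked(f,f), on(a,a), on(d,d)}
2. swap(d,f)  →  {clear(f,f), holds(a,a), holds(d,d), linked(d,d), linked(f,f), on(a,a), on(d,d)}
3. move(f,d)  →  {clear(f,d), clear(f,f), holds(a,a), linked(d,d), linked(f,f), on(a,a), on(d,d)}

swap(a,f); swap(d,f); move(f,d)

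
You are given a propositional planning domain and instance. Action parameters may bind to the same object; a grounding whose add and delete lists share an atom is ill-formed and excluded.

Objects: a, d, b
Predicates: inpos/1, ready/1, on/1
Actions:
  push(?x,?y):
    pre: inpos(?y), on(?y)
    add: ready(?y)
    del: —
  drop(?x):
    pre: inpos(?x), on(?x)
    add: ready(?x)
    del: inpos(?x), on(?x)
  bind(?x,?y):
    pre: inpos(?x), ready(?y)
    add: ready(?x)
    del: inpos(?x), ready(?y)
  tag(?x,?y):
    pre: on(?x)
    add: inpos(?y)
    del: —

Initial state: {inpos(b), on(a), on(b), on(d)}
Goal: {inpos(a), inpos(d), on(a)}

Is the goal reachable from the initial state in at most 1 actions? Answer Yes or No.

No

1. tag(a,a)  →  {inpos(a), inpos(b), on(a), on(b), on(d)}
2. tag(a,d)  →  {inpos(a), inpos(b), inpos(d), on(a), on(b), on(d)}
optimal plan length = 2; 2 > 1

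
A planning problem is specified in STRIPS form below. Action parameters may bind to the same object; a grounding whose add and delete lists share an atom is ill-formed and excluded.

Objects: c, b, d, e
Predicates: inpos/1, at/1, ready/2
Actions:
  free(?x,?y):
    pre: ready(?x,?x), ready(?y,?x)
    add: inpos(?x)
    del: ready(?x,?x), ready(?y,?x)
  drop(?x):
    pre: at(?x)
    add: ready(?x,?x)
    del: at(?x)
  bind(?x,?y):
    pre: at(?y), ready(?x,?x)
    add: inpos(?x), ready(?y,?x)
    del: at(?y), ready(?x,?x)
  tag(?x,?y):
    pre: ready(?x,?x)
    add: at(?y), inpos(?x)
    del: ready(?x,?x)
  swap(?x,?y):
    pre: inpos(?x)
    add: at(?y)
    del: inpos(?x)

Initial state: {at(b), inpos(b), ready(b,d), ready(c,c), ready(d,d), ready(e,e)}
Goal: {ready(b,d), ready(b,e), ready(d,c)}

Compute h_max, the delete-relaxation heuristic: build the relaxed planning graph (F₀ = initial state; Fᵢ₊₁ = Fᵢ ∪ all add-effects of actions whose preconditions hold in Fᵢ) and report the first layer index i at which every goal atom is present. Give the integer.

F0 = init (6 atoms)
F1 = F0 ∪ {at(c), at(d), at(e), inpos(c), inpos(d), inpos(e), ready(b,b), ready(b,c), ready(b,e)}  (15 atoms)
F2 = F1 ∪ {ready(c,b), ready(c,d), ready(c,e), ready(d,b), ready(d,c), ready(d,e), ready(e,b), ready(e,c), ready(e,d)}  (24 atoms)
goal ⊆ F2  ⇒  h_max = 2

2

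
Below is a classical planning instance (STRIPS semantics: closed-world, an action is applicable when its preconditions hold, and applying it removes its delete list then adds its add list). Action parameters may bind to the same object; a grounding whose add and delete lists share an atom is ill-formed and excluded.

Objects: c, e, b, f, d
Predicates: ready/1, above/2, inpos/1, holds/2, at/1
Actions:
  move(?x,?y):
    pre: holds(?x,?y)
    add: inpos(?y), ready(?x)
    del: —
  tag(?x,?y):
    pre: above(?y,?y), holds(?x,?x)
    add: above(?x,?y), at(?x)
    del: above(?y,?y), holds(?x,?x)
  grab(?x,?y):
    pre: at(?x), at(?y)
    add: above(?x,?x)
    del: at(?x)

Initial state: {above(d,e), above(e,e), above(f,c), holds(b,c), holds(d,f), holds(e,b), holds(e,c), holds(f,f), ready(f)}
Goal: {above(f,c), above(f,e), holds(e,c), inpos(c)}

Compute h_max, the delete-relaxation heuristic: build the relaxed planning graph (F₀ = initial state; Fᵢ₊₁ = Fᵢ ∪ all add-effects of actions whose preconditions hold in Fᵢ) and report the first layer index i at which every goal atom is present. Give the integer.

1

F0 = init (9 atoms)
F1 = F0 ∪ {above(f,e), at(f), inpos(b), inpos(c), inpos(f), ready(b), ready(d), ready(e)}  (17 atoms)
goal ⊆ F1  ⇒  h_max = 1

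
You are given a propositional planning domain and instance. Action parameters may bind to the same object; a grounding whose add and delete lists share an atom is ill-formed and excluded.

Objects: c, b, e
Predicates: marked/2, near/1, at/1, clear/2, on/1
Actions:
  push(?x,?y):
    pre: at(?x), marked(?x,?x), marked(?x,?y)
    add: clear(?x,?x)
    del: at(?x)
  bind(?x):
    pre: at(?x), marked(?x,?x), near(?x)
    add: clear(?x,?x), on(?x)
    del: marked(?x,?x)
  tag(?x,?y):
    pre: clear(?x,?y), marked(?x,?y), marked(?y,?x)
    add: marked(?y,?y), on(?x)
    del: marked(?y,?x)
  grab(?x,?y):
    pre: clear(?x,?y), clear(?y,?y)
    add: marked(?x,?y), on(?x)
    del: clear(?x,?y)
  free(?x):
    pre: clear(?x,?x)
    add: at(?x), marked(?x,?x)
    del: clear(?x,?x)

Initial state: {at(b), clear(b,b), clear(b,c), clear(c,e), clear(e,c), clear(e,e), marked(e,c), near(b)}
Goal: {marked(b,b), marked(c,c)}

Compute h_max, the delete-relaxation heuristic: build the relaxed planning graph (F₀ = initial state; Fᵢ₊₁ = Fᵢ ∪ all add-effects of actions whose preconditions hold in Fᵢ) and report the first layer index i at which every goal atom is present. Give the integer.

F0 = init (8 atoms)
F1 = F0 ∪ {at(e), marked(b,b), marked(c,e), marked(e,e), on(b), on(c), on(e)}  (15 atoms)
F2 = F1 ∪ {marked(c,c)}  (16 atoms)
goal ⊆ F2  ⇒  h_max = 2

2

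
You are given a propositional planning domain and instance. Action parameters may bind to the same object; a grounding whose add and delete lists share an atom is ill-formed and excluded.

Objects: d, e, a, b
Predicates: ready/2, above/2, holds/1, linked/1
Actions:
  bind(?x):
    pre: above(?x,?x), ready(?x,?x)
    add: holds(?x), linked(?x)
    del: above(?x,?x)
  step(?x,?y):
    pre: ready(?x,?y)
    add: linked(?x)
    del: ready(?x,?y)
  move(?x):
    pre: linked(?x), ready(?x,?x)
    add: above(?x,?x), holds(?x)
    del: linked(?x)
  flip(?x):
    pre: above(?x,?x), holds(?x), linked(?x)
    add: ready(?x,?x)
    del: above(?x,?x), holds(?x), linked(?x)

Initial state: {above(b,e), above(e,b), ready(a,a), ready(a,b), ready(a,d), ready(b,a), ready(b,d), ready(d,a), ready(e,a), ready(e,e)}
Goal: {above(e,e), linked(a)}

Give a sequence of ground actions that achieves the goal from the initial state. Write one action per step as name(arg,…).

1. step(e,a)  →  {above(b,e), above(e,b), linked(e), ready(a,a), ready(a,b), ready(a,d), ready(b,a), ready(b,d), ready(d,a), ready(e,e)}
2. step(a,d)  →  {above(b,e), above(e,b), linked(a), linked(e), ready(a,a), ready(a,b), ready(b,a), ready(b,d), ready(d,a), ready(e,e)}
3. move(e)  →  {above(b,e), above(e,b), above(e,e), holds(e), linked(a), ready(a,a), ready(a,b), ready(b,a), ready(b,d), ready(d,a), ready(e,e)}

step(e,a); step(a,d); move(e)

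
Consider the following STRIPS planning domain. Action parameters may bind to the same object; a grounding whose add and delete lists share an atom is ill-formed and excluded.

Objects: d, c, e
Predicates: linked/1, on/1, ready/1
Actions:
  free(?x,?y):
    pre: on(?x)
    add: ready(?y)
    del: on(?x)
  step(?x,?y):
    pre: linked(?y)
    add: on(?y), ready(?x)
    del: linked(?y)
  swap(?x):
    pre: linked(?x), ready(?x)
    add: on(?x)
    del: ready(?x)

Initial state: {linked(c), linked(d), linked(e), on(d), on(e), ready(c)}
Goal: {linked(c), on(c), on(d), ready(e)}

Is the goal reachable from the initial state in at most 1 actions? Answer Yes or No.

No

1. free(e,e)  →  {linked(c), linked(d), linked(e), on(d), ready(c), ready(e)}
2. swap(c)  →  {linked(c), linked(d), linked(e), on(c), on(d), ready(e)}
optimal plan length = 2; 2 > 1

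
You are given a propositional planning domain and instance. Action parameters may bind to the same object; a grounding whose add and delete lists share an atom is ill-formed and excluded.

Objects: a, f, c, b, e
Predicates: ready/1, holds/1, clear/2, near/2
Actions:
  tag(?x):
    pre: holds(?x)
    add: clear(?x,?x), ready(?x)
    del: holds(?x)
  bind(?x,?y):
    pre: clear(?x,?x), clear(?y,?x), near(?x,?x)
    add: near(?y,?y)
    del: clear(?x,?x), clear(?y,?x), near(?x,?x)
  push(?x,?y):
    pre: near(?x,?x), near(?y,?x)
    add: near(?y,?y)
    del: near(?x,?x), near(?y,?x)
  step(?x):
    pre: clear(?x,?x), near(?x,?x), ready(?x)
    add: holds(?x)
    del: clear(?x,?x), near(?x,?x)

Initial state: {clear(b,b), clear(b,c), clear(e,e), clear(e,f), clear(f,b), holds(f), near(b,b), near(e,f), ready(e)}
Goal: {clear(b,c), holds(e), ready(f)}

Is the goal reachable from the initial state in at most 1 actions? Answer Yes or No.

No

1. tag(f)  →  {clear(b,b), clear(b,c), clear(e,e), clear(e,f), clear(f,b), clear(f,f), near(b,b), near(e,f), ready(e), ready(f)}
2. bind(b,f)  →  {clear(b,c), clear(e,e), clear(e,f), clear(f,f), near(e,f), near(f,f), ready(e), ready(f)}
3. bind(f,e)  →  {clear(b,c), clear(e,e), near(e,e), near(e,f), ready(e), ready(f)}
4. step(e)  →  {clear(b,c), holds(e), near(e,f), ready(e), ready(f)}
optimal plan length = 4; 4 > 1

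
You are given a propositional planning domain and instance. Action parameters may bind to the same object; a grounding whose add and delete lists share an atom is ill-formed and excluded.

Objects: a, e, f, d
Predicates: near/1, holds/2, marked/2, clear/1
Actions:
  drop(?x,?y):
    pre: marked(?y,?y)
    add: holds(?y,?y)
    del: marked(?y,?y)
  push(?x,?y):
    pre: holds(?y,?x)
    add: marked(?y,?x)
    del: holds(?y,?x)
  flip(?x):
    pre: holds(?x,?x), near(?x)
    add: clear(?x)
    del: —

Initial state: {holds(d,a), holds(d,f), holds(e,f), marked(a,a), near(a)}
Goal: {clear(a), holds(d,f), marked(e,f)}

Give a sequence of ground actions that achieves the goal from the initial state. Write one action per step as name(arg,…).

1. drop(a,a)  →  {holds(a,a), holds(d,a), holds(d,f), holds(e,f), near(a)}
2. push(f,e)  →  {holds(a,a), holds(d,a), holds(d,f), marked(e,f), near(a)}
3. flip(a)  →  {clear(a), holds(a,a), holds(d,a), holds(d,f), marked(e,f), near(a)}

drop(a,a); push(f,e); flip(a)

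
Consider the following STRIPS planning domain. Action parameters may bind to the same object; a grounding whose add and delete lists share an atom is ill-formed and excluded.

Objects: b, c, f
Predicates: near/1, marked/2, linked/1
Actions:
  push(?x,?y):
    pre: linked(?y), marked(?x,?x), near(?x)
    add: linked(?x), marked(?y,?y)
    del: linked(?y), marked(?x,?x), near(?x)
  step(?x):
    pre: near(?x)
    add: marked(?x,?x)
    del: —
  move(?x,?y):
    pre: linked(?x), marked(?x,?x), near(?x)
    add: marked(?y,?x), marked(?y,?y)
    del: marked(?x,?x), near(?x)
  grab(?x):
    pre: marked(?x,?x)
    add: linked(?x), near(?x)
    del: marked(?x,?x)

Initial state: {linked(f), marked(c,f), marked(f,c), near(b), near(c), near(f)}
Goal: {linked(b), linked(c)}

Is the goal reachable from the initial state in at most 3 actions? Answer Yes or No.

No

1. step(b)  →  {linked(f), marked(b,b), marked(c,f), marked(f,c), near(b), near(c), near(f)}
2. push(b,f)  →  {linked(b), marked(c,f), marked(f,c), marked(f,f), near(c), near(f)}
3. step(c)  →  {linked(b), marked(c,c), marked(c,f), marked(f,c), marked(f,f), near(c), near(f)}
4. grab(c)  →  {linked(b), linked(c), marked(c,f), marked(f,c), marked(f,f), near(c), near(f)}
optimal plan length = 4; 4 > 3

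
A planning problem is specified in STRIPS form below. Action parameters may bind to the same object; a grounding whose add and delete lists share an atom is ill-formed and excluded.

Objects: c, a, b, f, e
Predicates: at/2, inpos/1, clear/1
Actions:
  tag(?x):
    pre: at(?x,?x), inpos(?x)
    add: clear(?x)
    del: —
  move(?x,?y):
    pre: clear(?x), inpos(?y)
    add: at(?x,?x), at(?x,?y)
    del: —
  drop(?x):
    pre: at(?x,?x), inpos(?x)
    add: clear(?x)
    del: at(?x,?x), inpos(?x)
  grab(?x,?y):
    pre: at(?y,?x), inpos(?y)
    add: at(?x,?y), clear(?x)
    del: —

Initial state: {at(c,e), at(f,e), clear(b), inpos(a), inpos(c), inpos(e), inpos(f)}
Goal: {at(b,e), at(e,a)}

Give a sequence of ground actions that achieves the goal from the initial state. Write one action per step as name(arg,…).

1. move(b,e)  →  {at(b,b), at(b,e), at(c,e), at(f,e), clear(b), inpos(a), inpos(c), inpos(e), inpos(f)}
2. grab(e,c)  →  {at(b,b), at(b,e), at(c,e), at(e,c), at(f,e), clear(b), clear(e), inpos(a), inpos(c), inpos(e), inpos(f)}
3. move(e,a)  →  {at(b,b), at(b,e), at(c,e), at(e,a), at(e,c), at(e,e), at(f,e), clear(b), clear(e), inpos(a), inpos(c), inpos(e), inpos(f)}

move(b,e); grab(e,c); move(e,a)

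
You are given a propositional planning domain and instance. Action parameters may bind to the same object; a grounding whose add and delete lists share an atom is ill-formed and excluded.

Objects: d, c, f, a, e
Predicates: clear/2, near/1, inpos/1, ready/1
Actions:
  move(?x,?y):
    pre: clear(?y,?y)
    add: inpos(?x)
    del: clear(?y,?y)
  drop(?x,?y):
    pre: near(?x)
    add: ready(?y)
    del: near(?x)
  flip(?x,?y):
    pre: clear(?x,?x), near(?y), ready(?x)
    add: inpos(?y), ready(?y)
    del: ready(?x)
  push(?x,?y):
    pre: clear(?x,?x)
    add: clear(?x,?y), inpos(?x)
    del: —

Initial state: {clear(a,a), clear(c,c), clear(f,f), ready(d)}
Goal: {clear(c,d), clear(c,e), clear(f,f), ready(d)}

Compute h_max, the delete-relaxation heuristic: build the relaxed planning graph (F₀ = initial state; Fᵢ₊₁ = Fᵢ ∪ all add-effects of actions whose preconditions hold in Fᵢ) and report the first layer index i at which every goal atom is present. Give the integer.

F0 = init (4 atoms)
F1 = F0 ∪ {clear(a,c), clear(a,d), clear(a,e), clear(a,f), clear(c,a), clear(c,d), clear(c,e), clear(c,f), clear(f,a), clear(f,c), clear(f,d), clear(f,e), inpos(a), inpos(c), inpos(d), inpos(e), inpos(f)}  (21 atoms)
goal ⊆ F1  ⇒  h_max = 1

1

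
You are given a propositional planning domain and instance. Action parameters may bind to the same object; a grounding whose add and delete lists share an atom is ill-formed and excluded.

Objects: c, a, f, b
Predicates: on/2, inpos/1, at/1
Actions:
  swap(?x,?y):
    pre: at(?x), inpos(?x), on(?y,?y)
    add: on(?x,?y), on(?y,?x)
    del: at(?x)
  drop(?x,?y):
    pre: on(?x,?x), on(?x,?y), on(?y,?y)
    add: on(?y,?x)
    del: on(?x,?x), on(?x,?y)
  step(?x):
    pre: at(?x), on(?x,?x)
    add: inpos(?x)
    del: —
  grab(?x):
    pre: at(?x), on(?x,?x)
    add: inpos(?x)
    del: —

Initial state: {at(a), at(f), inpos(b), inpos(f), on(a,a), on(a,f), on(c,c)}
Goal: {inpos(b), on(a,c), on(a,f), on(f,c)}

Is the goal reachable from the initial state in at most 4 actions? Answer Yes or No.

Yes

1. swap(f,c)  →  {at(a), inpos(b), inpos(f), on(a,a), on(a,f), on(c,c), on(c,f), on(f,c)}
2. step(a)  →  {at(a), inpos(a), inpos(b), inpos(f), on(a,a), on(a,f), on(c,c), on(c,f), on(f,c)}
3. swap(a,c)  →  {inpos(a), inpos(b), inpos(f), on(a,a), on(a,c), on(a,f), on(c,a), on(c,c), on(c,f), on(f,c)}
optimal plan length = 3; 3 ≤ 4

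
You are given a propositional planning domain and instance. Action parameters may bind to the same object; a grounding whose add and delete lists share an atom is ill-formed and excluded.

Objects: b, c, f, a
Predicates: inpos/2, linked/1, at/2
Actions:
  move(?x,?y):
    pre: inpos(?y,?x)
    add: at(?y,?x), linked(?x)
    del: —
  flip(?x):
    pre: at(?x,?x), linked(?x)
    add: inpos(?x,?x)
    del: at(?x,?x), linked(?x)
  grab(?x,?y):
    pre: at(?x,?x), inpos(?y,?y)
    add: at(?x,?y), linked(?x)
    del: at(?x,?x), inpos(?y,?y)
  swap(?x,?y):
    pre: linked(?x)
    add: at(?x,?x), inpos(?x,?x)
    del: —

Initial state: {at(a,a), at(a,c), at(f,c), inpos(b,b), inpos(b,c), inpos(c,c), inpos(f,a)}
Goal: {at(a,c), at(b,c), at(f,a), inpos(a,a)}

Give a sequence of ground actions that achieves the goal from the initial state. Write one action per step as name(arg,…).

move(c,b); move(a,f); flip(a)

1. move(c,b)  →  {at(a,a), at(a,c), at(b,c), at(f,c), inpos(b,b), inpos(b,c), inpos(c,c), inpos(f,a), linked(c)}
2. move(a,f)  →  {at(a,a), at(a,c), at(b,c), at(f,a), at(f,c), inpos(b,b), inpos(b,c), inpos(c,c), inpos(f,a), linked(a), linked(c)}
3. flip(a)  →  {at(a,c), at(b,c), at(f,a), at(f,c), inpos(a,a), inpos(b,b), inpos(b,c), inpos(c,c), inpos(f,a), linked(c)}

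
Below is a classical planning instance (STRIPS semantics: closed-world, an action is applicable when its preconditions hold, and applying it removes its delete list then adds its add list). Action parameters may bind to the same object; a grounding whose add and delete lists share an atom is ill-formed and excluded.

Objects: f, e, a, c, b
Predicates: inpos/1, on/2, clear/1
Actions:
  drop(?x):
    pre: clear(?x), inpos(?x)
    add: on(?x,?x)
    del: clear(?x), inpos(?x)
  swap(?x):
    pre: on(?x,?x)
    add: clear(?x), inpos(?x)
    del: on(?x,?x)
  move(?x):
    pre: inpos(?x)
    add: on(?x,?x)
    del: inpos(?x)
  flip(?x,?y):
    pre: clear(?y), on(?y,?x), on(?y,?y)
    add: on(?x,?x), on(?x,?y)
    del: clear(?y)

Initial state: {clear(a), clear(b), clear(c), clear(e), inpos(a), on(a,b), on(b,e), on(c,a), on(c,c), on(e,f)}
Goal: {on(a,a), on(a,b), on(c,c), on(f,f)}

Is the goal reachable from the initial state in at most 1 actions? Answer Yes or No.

1. move(a)  →  {clear(a), clear(b), clear(c), clear(e), on(a,a), on(a,b), on(b,e), on(c,a), on(c,c), on(e,f)}
2. flip(b,a)  →  {clear(b), clear(c), clear(e), on(a,a), on(a,b), on(b,a), on(b,b), on(b,e), on(c,a), on(c,c), on(e,f)}
3. flip(e,b)  →  {clear(c), clear(e), on(a,a), on(a,b), on(b,a), on(b,b), on(b,e), on(c,a), on(c,c), on(e,b), on(e,e), on(e,f)}
4. flip(f,e)  →  {clear(c), on(a,a), on(a,b), on(b,a), on(b,b), on(b,e), on(c,a), on(c,c), on(e,b), on(e,e), on(e,f), on(f,e), on(f,f)}
optimal plan length = 4; 4 > 1

No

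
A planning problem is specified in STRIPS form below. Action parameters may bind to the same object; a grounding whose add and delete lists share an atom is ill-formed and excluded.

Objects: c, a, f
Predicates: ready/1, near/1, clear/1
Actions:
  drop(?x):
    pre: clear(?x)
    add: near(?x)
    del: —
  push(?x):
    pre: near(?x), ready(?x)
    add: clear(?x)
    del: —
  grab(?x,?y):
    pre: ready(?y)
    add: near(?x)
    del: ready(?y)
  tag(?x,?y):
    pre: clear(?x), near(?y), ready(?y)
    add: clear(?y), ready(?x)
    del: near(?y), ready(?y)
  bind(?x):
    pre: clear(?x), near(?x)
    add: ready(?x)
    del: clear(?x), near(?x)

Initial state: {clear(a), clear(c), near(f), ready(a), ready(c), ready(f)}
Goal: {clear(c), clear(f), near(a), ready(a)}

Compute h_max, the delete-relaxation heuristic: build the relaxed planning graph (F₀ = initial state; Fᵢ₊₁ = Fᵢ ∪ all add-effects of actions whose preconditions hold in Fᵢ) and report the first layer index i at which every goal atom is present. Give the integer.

F0 = init (6 atoms)
F1 = F0 ∪ {clear(f), near(a), near(c)}  (9 atoms)
goal ⊆ F1  ⇒  h_max = 1

1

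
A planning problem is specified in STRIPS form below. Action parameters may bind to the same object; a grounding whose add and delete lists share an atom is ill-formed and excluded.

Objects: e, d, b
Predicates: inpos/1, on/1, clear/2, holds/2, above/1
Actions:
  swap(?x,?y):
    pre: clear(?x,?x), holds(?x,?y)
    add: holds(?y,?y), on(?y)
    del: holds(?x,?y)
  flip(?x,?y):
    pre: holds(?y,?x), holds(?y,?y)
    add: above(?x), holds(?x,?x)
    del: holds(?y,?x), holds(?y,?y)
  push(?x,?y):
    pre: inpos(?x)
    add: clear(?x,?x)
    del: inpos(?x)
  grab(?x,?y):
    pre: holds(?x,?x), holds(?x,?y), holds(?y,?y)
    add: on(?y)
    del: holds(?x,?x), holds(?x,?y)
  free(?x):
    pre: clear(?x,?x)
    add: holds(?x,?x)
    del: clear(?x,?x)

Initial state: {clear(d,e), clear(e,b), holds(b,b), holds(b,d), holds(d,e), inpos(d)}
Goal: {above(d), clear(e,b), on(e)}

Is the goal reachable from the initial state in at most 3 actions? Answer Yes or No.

Yes

1. flip(d,b)  →  {above(d), clear(d,e), clear(e,b), holds(d,d), holds(d,e), inpos(d)}
2. flip(e,d)  →  {above(d), above(e), clear(d,e), clear(e,b), holds(e,e), inpos(d)}
3. grab(e,e)  →  {above(d), above(e), clear(d,e), clear(e,b), inpos(d), on(e)}
optimal plan length = 3; 3 ≤ 3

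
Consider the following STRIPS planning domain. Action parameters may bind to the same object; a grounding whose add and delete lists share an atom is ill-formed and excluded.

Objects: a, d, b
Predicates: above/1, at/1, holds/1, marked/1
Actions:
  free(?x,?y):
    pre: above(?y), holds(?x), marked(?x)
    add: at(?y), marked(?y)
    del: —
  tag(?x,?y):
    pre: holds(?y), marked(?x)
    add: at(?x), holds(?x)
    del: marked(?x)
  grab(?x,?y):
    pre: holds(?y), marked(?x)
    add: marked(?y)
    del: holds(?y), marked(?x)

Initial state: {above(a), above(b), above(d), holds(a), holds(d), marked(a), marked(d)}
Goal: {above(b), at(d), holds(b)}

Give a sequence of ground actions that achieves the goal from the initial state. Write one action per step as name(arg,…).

1. free(a,d)  →  {above(a), above(b), above(d), at(d), holds(a), holds(d), marked(a), marked(d)}
2. free(a,b)  →  {above(a), above(b), above(d), at(b), at(d), holds(a), holds(d), marked(a), marked(b), marked(d)}
3. tag(b,a)  →  {above(a), above(b), above(d), at(b), at(d), holds(a), holds(b), holds(d), marked(a), marked(d)}

free(a,d); free(a,b); tag(b,a)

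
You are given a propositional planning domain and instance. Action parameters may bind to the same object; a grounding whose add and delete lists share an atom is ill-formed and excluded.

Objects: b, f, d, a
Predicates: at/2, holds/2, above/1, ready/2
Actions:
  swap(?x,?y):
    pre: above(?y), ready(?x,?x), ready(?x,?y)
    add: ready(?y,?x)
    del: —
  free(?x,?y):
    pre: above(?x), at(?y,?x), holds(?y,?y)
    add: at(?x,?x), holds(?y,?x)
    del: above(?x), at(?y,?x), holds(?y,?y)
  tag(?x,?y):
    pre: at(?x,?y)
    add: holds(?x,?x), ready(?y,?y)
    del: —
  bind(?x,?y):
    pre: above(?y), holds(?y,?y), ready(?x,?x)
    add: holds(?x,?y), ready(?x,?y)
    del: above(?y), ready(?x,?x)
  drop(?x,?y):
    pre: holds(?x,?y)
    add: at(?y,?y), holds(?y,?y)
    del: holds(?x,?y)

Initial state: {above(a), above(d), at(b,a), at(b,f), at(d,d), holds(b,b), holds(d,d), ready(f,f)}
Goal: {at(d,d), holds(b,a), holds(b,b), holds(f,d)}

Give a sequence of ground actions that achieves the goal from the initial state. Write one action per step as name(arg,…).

free(a,b); tag(b,f); bind(f,d)

1. free(a,b)  →  {above(d), at(a,a), at(b,f), at(d,d), holds(b,a), holds(d,d), ready(f,f)}
2. tag(b,f)  →  {above(d), at(a,a), at(b,f), at(d,d), holds(b,a), holds(b,b), holds(d,d), ready(f,f)}
3. bind(f,d)  →  {at(a,a), at(b,f), at(d,d), holds(b,a), holds(b,b), holds(d,d), holds(f,d), ready(f,d)}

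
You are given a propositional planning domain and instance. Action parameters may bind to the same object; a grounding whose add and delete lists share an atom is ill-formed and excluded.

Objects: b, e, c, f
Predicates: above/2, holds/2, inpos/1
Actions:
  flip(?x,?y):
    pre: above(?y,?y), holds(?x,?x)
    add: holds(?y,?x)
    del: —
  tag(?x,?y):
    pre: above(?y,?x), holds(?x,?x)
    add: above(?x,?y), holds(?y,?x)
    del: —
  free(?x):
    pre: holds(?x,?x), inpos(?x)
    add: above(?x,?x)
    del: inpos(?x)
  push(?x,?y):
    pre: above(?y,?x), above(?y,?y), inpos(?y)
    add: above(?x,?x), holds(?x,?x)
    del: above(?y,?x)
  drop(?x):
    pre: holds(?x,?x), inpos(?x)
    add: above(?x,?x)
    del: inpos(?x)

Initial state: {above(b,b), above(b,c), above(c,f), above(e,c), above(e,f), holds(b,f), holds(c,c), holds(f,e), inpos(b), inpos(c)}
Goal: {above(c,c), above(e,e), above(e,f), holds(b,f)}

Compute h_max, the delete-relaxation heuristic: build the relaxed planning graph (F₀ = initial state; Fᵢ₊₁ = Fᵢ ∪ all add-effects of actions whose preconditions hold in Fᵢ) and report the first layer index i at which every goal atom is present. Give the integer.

F0 = init (10 atoms)
F1 = F0 ∪ {above(c,b), above(c,c), above(c,e), holds(b,c), holds(e,c)}  (15 atoms)
F2 = F1 ∪ {above(e,e), above(f,f), holds(b,b), holds(e,e), holds(f,f)}  (20 atoms)
goal ⊆ F2  ⇒  h_max = 2

2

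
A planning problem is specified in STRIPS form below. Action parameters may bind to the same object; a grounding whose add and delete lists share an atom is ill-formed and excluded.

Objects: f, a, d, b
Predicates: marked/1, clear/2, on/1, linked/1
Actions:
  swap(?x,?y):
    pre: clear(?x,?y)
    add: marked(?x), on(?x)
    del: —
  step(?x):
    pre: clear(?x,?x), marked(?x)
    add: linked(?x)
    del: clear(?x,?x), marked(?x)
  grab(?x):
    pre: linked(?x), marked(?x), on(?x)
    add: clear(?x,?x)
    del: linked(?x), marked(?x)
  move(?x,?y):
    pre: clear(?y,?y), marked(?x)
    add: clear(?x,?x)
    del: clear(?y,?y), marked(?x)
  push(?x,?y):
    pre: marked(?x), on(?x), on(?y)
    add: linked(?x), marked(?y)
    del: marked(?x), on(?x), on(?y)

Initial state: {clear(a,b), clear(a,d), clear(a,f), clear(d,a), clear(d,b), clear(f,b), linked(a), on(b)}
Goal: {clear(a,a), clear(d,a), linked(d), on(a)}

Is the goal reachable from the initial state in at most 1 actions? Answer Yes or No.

1. swap(a,f)  →  {clear(a,b), clear(a,d), clear(a,f), clear(d,a), clear(d,b), clear(f,b), linked(a), marked(a), on(a), on(b)}
2. swap(d,a)  →  {clear(a,b), clear(a,d), clear(a,f), clear(d,a), clear(d,b), clear(f,b), linked(a), marked(a), marked(d), on(a), on(b), on(d)}
3. grab(a)  →  {clear(a,a), clear(a,b), clear(a,d), clear(a,f), clear(d,a), clear(d,b), clear(f,b), marked(d), on(a), on(b), on(d)}
4. push(d,b)  →  {clear(a,a), clear(a,b), clear(a,d), clear(a,f), clear(d,a), clear(d,b), clear(f,b), linked(d), marked(b), on(a)}
optimal plan length = 4; 4 > 1

No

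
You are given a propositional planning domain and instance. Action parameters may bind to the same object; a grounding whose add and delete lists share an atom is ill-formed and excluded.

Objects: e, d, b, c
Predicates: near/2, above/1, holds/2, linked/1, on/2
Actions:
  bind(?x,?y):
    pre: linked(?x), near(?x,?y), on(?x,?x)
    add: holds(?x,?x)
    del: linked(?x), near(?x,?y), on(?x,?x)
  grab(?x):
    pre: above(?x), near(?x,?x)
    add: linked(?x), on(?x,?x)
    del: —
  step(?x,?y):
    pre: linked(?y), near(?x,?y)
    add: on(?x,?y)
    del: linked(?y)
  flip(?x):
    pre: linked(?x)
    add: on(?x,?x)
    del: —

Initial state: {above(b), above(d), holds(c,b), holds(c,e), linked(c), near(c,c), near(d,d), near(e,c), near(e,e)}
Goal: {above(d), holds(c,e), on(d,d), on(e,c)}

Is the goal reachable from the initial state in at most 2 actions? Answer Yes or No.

1. grab(d)  →  {above(b), above(d), holds(c,b), holds(c,e), linked(c), linked(d), near(c,c), near(d,d), near(e,c), near(e,e), on(d,d)}
2. step(e,c)  →  {above(b), above(d), holds(c,b), holds(c,e), linked(d), near(c,c), near(d,d), near(e,c), near(e,e), on(d,d), on(e,c)}
optimal plan length = 2; 2 ≤ 2

Yes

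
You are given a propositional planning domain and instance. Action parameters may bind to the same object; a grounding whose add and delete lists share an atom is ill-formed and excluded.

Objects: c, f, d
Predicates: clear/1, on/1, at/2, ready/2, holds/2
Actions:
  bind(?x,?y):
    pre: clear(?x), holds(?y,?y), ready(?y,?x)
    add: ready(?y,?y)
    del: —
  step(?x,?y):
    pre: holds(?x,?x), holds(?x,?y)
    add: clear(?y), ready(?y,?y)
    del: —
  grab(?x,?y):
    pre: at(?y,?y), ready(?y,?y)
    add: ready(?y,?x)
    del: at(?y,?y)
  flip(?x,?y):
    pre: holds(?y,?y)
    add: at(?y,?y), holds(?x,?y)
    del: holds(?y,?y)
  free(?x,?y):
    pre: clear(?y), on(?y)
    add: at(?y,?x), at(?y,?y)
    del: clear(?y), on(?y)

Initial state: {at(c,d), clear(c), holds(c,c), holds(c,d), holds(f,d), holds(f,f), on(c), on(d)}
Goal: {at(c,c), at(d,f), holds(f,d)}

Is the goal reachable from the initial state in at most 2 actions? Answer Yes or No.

No

1. step(c,d)  →  {at(c,d), clear(c), clear(d), holds(c,c), holds(c,d), holds(f,d), holds(f,f), on(c), on(d), ready(d,d)}
2. flip(f,c)  →  {at(c,c), at(c,d), clear(c), clear(d), holds(c,d), holds(f,c), holds(f,d), holds(f,f), on(c), on(d), ready(d,d)}
3. free(f,d)  →  {at(c,c), at(c,d), at(d,d), at(d,f), clear(c), holds(c,d), holds(f,c), holds(f,d), holds(f,f), on(c), ready(d,d)}
optimal plan length = 3; 3 > 2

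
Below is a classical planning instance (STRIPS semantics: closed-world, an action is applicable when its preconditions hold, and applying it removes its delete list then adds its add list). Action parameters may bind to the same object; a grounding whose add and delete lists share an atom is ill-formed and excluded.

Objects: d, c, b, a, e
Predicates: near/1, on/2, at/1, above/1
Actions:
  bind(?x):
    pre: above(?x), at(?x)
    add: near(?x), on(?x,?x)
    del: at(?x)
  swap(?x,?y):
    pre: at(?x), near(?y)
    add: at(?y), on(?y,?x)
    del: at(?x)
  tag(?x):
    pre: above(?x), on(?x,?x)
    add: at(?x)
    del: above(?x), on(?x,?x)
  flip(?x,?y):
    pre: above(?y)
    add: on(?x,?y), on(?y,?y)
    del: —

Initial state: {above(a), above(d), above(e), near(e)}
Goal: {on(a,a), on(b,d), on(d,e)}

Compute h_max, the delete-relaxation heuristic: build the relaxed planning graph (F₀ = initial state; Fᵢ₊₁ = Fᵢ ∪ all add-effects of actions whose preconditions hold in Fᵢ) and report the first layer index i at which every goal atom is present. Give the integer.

1

F0 = init (4 atoms)
F1 = F0 ∪ {on(a,a), on(a,d), on(a,e), on(b,a), on(b,d), on(b,e), on(c,a), on(c,d), on(c,e), on(d,a), on(d,d), on(d,e), on(e,a), on(e,d), on(e,e)}  (19 atoms)
goal ⊆ F1  ⇒  h_max = 1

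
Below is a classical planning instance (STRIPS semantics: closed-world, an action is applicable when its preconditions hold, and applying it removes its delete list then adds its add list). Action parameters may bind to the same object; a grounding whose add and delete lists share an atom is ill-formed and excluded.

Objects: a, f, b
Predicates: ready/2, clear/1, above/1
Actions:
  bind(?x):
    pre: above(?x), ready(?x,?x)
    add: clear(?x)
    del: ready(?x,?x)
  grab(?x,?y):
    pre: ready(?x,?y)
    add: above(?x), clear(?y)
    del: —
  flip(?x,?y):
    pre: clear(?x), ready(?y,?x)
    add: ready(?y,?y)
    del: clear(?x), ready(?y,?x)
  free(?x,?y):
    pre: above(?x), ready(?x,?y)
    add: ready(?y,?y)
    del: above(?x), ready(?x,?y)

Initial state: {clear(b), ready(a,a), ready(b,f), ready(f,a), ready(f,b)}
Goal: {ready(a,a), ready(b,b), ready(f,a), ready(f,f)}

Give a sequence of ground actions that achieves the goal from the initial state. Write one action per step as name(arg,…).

1. grab(b,f)  →  {above(b), clear(b), clear(f), ready(a,a), ready(b,f), ready(f,a), ready(f,b)}
2. flip(f,b)  →  {above(b), clear(b), ready(a,a), ready(b,b), ready(f,a), ready(f,b)}
3. flip(b,f)  →  {above(b), ready(a,a), ready(b,b), ready(f,a), ready(f,f)}

grab(b,f); flip(f,b); flip(b,f)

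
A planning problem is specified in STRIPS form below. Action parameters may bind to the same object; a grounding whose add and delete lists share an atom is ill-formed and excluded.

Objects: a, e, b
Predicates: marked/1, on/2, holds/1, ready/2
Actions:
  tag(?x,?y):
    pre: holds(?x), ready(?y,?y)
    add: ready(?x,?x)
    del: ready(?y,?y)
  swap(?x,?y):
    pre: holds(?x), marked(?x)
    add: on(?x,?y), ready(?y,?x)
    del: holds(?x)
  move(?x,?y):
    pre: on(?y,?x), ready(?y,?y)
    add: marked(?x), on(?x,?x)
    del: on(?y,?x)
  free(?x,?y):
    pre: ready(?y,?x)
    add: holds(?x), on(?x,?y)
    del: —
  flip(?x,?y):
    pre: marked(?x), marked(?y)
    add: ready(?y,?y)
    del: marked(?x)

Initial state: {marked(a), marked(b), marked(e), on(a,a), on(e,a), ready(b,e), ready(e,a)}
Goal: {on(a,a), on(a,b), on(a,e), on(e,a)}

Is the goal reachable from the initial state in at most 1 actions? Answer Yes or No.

1. free(a,e)  →  {holds(a), marked(a), marked(b), marked(e), on(a,a), on(a,e), on(e,a), ready(b,e), ready(e,a)}
2. swap(a,b)  →  {marked(a), marked(b), marked(e), on(a,a), on(a,b), on(a,e), on(e,a), ready(b,a), ready(b,e), ready(e,a)}
optimal plan length = 2; 2 > 1

No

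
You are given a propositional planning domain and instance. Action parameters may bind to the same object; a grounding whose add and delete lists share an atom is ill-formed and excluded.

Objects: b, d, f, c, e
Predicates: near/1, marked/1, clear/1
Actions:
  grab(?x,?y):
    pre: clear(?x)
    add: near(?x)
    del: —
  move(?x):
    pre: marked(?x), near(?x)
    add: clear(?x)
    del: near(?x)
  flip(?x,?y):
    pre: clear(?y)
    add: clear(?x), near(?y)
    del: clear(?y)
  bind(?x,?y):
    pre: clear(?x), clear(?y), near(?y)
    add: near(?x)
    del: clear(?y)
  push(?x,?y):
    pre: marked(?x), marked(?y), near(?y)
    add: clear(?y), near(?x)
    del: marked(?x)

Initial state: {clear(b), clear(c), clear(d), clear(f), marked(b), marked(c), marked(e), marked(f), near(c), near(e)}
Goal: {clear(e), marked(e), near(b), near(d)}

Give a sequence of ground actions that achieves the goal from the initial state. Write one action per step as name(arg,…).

1. grab(b,b)  →  {clear(b), clear(c), clear(d), clear(f), marked(b), marked(c), marked(e), marked(f), near(b), near(c), near(e)}
2. flip(e,d)  →  {clear(b), clear(c), clear(e), clear(f), marked(b), marked(c), marked(e), marked(f), near(b), near(c), near(d), near(e)}

grab(b,b); flip(e,d)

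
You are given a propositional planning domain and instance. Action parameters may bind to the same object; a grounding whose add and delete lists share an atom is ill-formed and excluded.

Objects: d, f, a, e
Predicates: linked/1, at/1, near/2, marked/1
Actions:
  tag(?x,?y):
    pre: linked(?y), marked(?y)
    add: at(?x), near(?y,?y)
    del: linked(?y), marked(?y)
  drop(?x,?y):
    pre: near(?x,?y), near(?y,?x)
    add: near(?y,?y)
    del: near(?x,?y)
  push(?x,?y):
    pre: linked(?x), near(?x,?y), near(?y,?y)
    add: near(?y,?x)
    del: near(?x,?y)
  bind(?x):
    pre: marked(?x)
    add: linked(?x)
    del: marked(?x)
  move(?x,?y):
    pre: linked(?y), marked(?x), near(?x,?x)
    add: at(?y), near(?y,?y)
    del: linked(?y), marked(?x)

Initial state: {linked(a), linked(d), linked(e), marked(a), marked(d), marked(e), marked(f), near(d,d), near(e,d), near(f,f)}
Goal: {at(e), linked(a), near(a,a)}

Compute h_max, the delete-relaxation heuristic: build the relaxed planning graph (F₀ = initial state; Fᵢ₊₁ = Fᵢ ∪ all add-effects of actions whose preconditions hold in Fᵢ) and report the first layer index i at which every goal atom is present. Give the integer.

F0 = init (10 atoms)
F1 = F0 ∪ {at(a), at(d), at(e), at(f), linked(f), near(a,a), near(d,e), near(e,e)}  (18 atoms)
goal ⊆ F1  ⇒  h_max = 1

1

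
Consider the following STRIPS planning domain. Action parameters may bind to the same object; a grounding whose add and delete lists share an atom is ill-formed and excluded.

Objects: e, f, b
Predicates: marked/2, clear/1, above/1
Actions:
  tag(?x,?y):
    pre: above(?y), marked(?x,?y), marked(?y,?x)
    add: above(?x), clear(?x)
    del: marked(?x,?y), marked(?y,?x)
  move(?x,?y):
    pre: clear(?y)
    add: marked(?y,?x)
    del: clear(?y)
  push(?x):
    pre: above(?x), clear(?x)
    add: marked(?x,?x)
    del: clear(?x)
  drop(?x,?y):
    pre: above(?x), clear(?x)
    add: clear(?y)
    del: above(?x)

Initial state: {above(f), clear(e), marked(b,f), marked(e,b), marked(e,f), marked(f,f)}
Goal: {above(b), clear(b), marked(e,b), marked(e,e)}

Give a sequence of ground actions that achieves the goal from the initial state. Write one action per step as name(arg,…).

1. tag(f,f)  →  {above(f), clear(e), clear(f), marked(b,f), marked(e,b), marked(e,f)}
2. move(e,e)  →  {above(f), clear(f), marked(b,f), marked(e,b), marked(e,e), marked(e,f)}
3. move(b,f)  →  {above(f), marked(b,f), marked(e,b), marked(e,e), marked(e,f), marked(f,b)}
4. tag(b,f)  →  {above(b), above(f), clear(b), marked(e,b), marked(e,e), marked(e,f)}

tag(f,f); move(e,e); move(b,f); tag(b,f)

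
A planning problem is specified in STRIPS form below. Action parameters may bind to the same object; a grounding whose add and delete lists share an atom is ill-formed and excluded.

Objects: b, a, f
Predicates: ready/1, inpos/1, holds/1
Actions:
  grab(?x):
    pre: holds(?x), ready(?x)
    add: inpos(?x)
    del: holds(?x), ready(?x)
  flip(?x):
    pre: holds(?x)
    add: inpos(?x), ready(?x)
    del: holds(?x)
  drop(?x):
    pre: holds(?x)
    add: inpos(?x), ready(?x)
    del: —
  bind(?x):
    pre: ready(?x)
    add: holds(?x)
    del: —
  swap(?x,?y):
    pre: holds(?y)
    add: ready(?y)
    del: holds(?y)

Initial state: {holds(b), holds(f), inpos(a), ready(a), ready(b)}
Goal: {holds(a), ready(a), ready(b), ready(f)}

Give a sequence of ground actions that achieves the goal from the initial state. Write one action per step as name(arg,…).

1. flip(f)  →  {holds(b), inpos(a), inpos(f), ready(a), ready(b), ready(f)}
2. bind(a)  →  {holds(a), holds(b), inpos(a), inpos(f), ready(a), ready(b), ready(f)}

flip(f); bind(a)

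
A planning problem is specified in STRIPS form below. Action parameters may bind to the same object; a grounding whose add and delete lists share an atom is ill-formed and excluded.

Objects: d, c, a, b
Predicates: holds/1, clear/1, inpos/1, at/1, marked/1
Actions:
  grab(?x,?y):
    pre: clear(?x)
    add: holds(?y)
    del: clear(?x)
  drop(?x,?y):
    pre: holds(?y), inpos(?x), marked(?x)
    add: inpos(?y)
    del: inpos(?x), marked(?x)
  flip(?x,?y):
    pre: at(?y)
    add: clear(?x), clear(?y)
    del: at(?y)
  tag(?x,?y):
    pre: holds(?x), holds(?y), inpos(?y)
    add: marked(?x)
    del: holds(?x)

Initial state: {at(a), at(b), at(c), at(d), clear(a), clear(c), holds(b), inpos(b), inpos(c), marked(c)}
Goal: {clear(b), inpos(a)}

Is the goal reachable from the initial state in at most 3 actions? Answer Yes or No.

Yes

1. grab(c,a)  →  {at(a), at(b), at(c), at(d), clear(a), holds(a), holds(b), inpos(b), inpos(c), marked(c)}
2. drop(c,a)  →  {at(a), at(b), at(c), at(d), clear(a), holds(a), holds(b), inpos(a), inpos(b)}
3. flip(d,b)  →  {at(a), at(c), at(d), clear(a), clear(b), clear(d), holds(a), holds(b), inpos(a), inpos(b)}
optimal plan length = 3; 3 ≤ 3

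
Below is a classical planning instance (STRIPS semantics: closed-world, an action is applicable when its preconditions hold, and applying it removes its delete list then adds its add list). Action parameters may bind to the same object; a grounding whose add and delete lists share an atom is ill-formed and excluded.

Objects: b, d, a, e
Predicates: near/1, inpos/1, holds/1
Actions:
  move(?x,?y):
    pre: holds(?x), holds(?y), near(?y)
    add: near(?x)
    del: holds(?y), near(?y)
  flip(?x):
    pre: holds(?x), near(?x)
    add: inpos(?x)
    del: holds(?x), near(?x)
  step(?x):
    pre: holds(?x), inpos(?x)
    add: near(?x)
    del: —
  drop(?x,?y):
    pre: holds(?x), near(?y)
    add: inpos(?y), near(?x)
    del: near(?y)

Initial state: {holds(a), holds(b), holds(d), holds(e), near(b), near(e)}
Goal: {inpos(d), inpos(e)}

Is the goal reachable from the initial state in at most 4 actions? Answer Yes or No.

1. drop(d,e)  →  {holds(a), holds(b), holds(d), holds(e), inpos(e), near(b), near(d)}
2. flip(d)  →  {holds(a), holds(b), holds(e), inpos(d), inpos(e), near(b)}
optimal plan length = 2; 2 ≤ 4

Yes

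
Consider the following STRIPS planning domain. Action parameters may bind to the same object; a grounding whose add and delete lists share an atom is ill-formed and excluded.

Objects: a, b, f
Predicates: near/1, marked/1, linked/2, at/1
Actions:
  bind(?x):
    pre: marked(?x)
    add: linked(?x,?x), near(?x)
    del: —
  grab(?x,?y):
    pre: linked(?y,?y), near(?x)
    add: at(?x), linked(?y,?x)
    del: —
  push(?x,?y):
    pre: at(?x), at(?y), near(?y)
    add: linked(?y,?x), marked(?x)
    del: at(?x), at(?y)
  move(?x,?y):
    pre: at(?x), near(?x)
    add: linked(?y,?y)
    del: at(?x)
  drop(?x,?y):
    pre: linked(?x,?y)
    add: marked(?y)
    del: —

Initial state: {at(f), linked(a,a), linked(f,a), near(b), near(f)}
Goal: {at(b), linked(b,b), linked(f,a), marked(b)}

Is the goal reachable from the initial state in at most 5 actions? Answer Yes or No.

1. grab(b,a)  →  {at(b), at(f), linked(a,a), linked(a,b), linked(f,a), near(b), near(f)}
2. push(b,b)  →  {at(f), linked(a,a), linked(a,b), linked(b,b), linked(f,a), marked(b), near(b), near(f)}
3. grab(b,a)  →  {at(b), at(f), linked(a,a), linked(a,b), linked(b,b), linked(f,a), marked(b), near(b), near(f)}
optimal plan length = 3; 3 ≤ 5

Yes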